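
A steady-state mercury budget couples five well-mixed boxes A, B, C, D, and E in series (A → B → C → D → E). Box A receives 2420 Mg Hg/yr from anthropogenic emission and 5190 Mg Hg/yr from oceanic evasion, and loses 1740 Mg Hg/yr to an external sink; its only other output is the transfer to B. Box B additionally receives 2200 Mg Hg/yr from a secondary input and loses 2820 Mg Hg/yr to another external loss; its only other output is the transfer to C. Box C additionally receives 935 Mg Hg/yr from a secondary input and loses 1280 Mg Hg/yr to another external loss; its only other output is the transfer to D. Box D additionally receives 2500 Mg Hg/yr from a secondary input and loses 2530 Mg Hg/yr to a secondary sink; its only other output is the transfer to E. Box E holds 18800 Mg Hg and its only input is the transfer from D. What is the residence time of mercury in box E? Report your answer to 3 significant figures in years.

3.86 yr

Box A: F(A→B) = (2420 + 5190) − 1740 = 5870.0 Mg Hg/yr.
Box B: F(B→C) = (5870.0 + 2200) − 2820 = 5250.0 Mg Hg/yr.
Box C: F(C→D) = (5250.0 + 935) − 1280 = 4905.0 Mg Hg/yr.
Box D: F(D→E) = (4905.0 + 2500) − 2530 = 4875.0 Mg Hg/yr.
Box E throughput = its input = 4875.0 Mg Hg/yr; τ = 18800 / 4875.0 = 3.856 yr.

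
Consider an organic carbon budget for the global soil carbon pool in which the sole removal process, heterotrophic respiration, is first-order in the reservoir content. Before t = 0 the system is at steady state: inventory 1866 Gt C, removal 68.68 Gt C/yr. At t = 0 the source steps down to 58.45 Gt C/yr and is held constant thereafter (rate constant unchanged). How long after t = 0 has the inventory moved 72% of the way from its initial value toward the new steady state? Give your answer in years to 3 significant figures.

34.6 yr

τ = M₀/F₀ = 1866/68.68 = 27.17 yr.
The remaining gap fraction is e^(−t/τ); 72% covered ⇒ e^(−t/τ) = 0.280.
t = −τ ln(0.280) = 27.17 × 1.273 = 34.59 yr.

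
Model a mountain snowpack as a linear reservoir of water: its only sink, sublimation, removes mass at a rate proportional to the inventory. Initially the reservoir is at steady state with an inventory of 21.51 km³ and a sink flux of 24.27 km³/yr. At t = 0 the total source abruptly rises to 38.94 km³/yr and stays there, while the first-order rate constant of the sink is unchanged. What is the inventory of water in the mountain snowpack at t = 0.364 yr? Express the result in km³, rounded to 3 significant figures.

Residence time τ = M₀/F₀ = 0.8863 yr. The eventual steady state is M_∞ = M₀·(F₁/F₀) = 21.51 × 38.94/24.27 = 34.512 km³.
The anomaly ΔM(t) = M(t) − M_∞ decays as ΔM₀·e^(−t/τ) with ΔM₀ = 21.51 − 34.512 = −13.00 km³.
At t = 0.364 yr, e^(−t/τ) = e^(−0.4107) = 0.6632, so ΔM = −8.623 km³ and M = 34.512 − 8.623 = 25.889 km³.

25.9 km³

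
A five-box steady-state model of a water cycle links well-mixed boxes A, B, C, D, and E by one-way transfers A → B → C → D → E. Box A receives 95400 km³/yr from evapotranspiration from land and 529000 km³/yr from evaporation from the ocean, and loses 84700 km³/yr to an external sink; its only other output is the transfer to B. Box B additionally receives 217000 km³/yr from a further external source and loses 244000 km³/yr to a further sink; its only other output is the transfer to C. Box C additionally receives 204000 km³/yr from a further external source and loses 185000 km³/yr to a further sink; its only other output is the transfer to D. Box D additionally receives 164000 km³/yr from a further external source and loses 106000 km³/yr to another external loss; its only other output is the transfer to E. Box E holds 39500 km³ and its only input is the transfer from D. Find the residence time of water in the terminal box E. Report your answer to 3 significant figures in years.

0.0670 yr

Box A: F(A→B) = (95400 + 529000) − 84700 = 539700 km³/yr.
Box B: F(B→C) = (539700 + 217000) − 244000 = 512700 km³/yr.
Box C: F(C→D) = (512700 + 204000) − 185000 = 531700 km³/yr.
Box D: F(D→E) = (531700 + 164000) − 106000 = 589700 km³/yr.
Box E throughput = its input = 589700 km³/yr; τ = 39500 / 589700 = 0.06698 yr.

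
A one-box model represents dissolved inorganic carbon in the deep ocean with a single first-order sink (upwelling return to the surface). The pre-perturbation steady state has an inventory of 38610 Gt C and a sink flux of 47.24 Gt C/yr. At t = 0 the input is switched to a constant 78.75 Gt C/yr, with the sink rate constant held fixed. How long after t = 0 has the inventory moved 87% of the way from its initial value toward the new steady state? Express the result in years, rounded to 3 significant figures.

1670 yr

τ = M₀/F₀ = 38610/47.24 = 817.3 yr.
The remaining gap fraction is e^(−t/τ); 87% covered ⇒ e^(−t/τ) = 0.130.
t = −τ ln(0.130) = 817.3 × 2.040 = 1668 yr.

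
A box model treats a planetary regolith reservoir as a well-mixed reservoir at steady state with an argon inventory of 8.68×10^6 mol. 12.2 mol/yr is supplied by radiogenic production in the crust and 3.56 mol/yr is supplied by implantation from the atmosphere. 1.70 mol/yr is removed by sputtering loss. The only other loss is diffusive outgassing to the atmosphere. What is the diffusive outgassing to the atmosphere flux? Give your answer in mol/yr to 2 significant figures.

At steady state ΣF_in = ΣF_out.
ΣF_in = 12.2 + 3.56 = 15.760 mol/yr.
Diffusive outgassing to the atmosphere flux = ΣF_in − (1.70) = 15.760 − 1.700 = 14.06 mol/yr.

14 mol/yr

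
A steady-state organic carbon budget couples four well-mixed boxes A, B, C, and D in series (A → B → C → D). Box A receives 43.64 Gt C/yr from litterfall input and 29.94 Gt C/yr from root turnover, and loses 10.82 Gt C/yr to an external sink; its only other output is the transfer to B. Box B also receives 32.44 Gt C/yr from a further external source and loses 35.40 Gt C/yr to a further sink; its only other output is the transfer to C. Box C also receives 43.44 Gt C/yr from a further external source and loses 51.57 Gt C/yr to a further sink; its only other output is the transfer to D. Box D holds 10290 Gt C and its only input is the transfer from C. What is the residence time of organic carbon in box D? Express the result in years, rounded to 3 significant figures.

199 yr

Box A: F(A→B) = (43.64 + 29.94) − 10.82 = 62.760 Gt C/yr.
Box B: F(B→C) = (62.760 + 32.44) − 35.40 = 59.800 Gt C/yr.
Box C: F(C→D) = (59.800 + 43.44) − 51.57 = 51.670 Gt C/yr.
Box D throughput = its input = 51.670 Gt C/yr; τ = 10290 / 51.670 = 199.1 yr.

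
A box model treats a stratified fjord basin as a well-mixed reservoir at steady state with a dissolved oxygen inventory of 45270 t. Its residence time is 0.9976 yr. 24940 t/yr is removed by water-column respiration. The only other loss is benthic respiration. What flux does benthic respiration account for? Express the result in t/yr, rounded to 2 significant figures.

Total removal F = M/τ = 45270 / 0.9976 = 45380 t/yr.
Benthic respiration = F − (24940) = 45380 − 24940 = 20440 t/yr.

20000 t/yr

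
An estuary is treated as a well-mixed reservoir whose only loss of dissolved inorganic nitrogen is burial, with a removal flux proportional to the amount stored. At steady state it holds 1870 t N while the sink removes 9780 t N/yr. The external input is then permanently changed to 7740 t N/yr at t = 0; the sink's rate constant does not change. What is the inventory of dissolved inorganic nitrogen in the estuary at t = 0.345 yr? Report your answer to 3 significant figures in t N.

1540 t N

τ = M₀/F₀ = 1870/9780 = 0.1912 yr; rate constant k = 1/τ.
New steady state M_∞ = F₁/k = F₁·τ = 7740 × 0.1912 = 1479.9 t N.
M(t) = M_∞ + (M₀ − M_∞)·e^(−t/τ); t/τ = 0.345/0.1912 = 1.804, so e^(−t/τ) = 0.1646.
M(t) = 1479.9 + 390.1 × 0.1646 = 1544.1 t N.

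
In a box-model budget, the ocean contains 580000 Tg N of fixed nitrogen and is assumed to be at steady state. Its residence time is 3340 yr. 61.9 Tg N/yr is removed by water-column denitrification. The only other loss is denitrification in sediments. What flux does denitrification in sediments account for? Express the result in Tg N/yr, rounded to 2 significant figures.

110 Tg N/yr

Total removal F = M/τ = 580000 / 3340 = 173.7 Tg N/yr.
Denitrification in sediments = F − (61.9) = 173.7 − 61.90 = 111.8 Tg N/yr.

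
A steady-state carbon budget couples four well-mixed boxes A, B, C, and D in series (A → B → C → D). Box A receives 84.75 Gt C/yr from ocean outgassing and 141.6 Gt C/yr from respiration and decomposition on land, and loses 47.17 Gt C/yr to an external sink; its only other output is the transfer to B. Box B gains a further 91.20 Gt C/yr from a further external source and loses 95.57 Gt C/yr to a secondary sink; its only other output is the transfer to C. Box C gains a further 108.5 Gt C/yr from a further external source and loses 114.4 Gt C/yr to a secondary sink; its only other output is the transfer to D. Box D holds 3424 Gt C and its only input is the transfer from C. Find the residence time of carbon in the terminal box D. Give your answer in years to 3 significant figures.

20.3 yr

Box A: F(A→B) = (84.75 + 141.6) − 47.17 = 179.18 Gt C/yr.
Box B: F(B→C) = (179.18 + 91.20) − 95.57 = 174.81 Gt C/yr.
Box C: F(C→D) = (174.81 + 108.5) − 114.4 = 168.91 Gt C/yr.
Box D throughput = its input = 168.91 Gt C/yr; τ = 3424 / 168.91 = 20.27 yr.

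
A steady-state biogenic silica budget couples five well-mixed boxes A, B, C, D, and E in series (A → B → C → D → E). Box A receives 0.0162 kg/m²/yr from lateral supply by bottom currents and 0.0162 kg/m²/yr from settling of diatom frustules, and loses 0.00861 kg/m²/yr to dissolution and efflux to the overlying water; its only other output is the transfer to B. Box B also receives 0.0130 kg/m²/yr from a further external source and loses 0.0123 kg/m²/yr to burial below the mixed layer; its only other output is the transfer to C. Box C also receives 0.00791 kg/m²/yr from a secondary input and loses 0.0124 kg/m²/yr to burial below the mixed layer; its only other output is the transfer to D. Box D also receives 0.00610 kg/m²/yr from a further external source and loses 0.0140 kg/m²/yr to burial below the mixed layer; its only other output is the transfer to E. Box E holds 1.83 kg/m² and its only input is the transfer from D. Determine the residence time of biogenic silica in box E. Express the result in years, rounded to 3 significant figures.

Box A: F(A→B) = (0.0162 + 0.0162) − 0.00861 = 0.023790 kg/m²/yr.
Box B: F(B→C) = (0.023790 + 0.0130) − 0.0123 = 0.024490 kg/m²/yr.
Box C: F(C→D) = (0.024490 + 0.00791) − 0.0124 = 0.020000 kg/m²/yr.
Box D: F(D→E) = (0.020000 + 0.00610) − 0.0140 = 0.012100 kg/m²/yr.
Box E throughput = its input = 0.012100 kg/m²/yr; τ = 1.83 / 0.012100 = 151.2 yr.

151 yr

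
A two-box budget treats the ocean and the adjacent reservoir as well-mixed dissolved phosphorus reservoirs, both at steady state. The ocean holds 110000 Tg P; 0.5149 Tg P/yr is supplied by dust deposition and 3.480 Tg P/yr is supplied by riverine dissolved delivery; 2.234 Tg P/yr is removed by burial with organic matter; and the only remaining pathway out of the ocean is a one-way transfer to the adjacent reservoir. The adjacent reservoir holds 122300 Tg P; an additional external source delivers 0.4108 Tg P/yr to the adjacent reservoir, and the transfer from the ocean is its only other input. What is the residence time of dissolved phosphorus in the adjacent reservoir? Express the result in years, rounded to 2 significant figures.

Balance the ocean: ΣF_in = 0.5149 + 3.480 = 3.9949 Tg P/yr.
Transfer to the adjacent reservoir = ΣF_in − (2.234) = 1.7609 Tg P/yr.
Total input to the adjacent reservoir = 1.7609 + 0.4108 = 2.1717 Tg P/yr; at steady state this equals its total output.
τ = M / F = 122300 / 2.1717 = 56320 yr.

56000 yr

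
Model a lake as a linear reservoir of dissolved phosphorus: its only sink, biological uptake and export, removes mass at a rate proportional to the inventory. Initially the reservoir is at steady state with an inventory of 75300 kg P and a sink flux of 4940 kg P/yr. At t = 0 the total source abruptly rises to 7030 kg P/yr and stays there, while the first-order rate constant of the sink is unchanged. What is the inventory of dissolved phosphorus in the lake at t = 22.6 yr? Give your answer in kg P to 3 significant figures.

99900 kg P

Residence time τ = M₀/F₀ = 15.24 yr. The eventual steady state is M_∞ = M₀·(F₁/F₀) = 75300 × 7030/4940 = 107160 kg P.
The anomaly ΔM(t) = M(t) − M_∞ decays as ΔM₀·e^(−t/τ) with ΔM₀ = 75300 − 107160 = −31860 kg P.
At t = 22.6 yr, e^(−t/τ) = e^(−1.483) = 0.2270, so ΔM = −7233 kg P and M = 107160 − 7233 = 99925 kg P.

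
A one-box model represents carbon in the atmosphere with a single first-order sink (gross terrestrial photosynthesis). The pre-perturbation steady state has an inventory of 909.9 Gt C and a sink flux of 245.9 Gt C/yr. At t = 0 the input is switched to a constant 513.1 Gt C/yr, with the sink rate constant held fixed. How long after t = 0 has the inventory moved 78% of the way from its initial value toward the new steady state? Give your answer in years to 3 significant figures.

τ = M₀/F₀ = 909.9/245.9 = 3.700 yr.
The remaining gap fraction is e^(−t/τ); 78% covered ⇒ e^(−t/τ) = 0.220.
t = −τ ln(0.220) = 3.700 × 1.514 = 5.603 yr.

5.60 yr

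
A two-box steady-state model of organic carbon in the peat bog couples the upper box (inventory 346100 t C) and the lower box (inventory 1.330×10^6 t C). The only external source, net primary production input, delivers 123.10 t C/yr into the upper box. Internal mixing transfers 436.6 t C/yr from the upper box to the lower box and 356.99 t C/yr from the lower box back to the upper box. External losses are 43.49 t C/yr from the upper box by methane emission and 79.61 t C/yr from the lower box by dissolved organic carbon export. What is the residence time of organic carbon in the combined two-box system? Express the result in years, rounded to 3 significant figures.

13600 yr

Residence time in the combined system uses the total inventory and the total *external* removal — internal exchanges between the two boxes cancel.
M_total = 346100 + 1.330×10^6 = 1.6761×10^6 t C.
ΣF_external_out = 43.49 + 79.61 = 123.10 t C/yr.
τ = M_total / ΣF_ext = 1.6761×10^6 / 123.10 = 13620 yr.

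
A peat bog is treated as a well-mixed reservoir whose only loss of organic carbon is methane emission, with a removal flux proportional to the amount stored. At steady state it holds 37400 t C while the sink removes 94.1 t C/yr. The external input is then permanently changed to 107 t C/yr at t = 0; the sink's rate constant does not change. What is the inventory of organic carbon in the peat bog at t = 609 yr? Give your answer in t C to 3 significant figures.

Residence time τ = M₀/F₀ = 397.4 yr. The eventual steady state is M_∞ = M₀·(F₁/F₀) = 37400 × 107/94.1 = 42527 t C.
The anomaly ΔM(t) = M(t) − M_∞ decays as ΔM₀·e^(−t/τ) with ΔM₀ = 37400 − 42527 = −5127 t C.
At t = 609 yr, e^(−t/τ) = e^(−1.532) = 0.2160, so ΔM = −1108 t C and M = 42527 − 1108 = 41419 t C.

41400 t C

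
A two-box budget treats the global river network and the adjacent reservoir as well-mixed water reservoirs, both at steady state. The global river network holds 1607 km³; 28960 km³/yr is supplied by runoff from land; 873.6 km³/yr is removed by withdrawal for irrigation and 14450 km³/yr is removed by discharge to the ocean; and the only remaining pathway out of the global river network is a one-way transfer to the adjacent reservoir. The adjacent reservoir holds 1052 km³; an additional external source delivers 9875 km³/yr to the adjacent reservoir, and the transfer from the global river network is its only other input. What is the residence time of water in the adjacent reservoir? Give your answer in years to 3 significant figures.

Balance the global river network: ΣF_in = 28960 km³/yr.
Transfer to the adjacent reservoir = ΣF_in − (873.6 + 14450) = 13636 km³/yr.
Total input to the adjacent reservoir = 13636 + 9875 = 23511 km³/yr; at steady state this equals its total output.
τ = M / F = 1052 / 23511 = 0.04474 yr.

0.0447 yr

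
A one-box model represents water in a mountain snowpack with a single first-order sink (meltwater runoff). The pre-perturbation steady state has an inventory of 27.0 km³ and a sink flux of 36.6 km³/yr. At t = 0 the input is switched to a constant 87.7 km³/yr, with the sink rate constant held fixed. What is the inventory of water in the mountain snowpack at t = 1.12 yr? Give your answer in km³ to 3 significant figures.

The sink rate constant is k = F₀/M₀ = 36.6/27.0 = 1.356 yr⁻¹.
Solving dM/dt = F₁ − kM with M(0) = M₀ gives M(t) = F₁/k + (M₀ − F₁/k)·e^(−kt).
F₁/k = 87.7/1.356 = 64.697 km³; kt = 1.356 × 1.12 = 1.518, e^(−kt) = 0.2191.
M(1.12) = 64.697 + (27.0 − 64.697) × 0.2191 = 64.697 − 8.259 = 56.437 km³.

56.4 km³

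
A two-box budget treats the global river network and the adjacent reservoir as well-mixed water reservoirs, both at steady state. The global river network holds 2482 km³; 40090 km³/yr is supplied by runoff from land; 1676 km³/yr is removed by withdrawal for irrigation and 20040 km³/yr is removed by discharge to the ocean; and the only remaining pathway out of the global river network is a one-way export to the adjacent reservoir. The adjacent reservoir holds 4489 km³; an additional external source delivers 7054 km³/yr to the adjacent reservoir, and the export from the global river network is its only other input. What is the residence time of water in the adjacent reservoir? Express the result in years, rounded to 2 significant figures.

0.18 yr

Balance the global river network: ΣF_in = 40090 km³/yr.
Export to the adjacent reservoir = ΣF_in − (1676 + 20040) = 18374 km³/yr.
Total input to the adjacent reservoir = 18374 + 7054 = 25428 km³/yr; at steady state this equals its total output.
τ = M / F = 4489 / 25428 = 0.1765 yr.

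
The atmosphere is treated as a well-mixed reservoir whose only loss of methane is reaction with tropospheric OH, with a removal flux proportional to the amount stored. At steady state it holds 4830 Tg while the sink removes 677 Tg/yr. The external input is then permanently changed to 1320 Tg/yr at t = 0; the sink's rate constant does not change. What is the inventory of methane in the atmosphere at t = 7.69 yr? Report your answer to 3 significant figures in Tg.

7860 Tg

The sink rate constant is k = F₀/M₀ = 677/4830 = 0.1402 yr⁻¹.
Solving dM/dt = F₁ − kM with M(0) = M₀ gives M(t) = F₁/k + (M₀ − F₁/k)·e^(−kt).
F₁/k = 1320/0.1402 = 9417.4 Tg; kt = 0.1402 × 7.69 = 1.078, e^(−kt) = 0.3403.
M(7.69) = 9417.4 + (4830 − 9417.4) × 0.3403 = 9417.4 − 1561 = 7856.2 Tg.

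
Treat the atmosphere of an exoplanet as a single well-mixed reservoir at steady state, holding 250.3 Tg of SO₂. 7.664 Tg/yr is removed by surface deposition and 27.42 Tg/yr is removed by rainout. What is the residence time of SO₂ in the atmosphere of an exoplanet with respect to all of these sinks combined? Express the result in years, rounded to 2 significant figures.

7.1 yr

Total removal flux = 7.664 + 27.42 = 35.084 Tg/yr.
τ = M / ΣF_out = 250.3 / 35.084 = 7.134 yr.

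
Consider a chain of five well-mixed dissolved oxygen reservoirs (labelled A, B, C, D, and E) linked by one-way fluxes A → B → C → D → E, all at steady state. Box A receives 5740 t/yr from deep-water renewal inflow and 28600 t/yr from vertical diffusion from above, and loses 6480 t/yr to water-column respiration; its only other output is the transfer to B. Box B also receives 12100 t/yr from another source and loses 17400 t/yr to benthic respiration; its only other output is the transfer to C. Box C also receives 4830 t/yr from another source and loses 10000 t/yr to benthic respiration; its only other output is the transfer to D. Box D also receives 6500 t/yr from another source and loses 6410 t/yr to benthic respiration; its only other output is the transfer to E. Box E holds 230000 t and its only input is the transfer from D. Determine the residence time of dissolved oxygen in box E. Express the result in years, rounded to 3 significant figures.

Box A: F(A→B) = (5740 + 28600) − 6480 = 27860 t/yr.
Box B: F(B→C) = (27860 + 12100) − 17400 = 22560 t/yr.
Box C: F(C→D) = (22560 + 4830) − 10000 = 17390 t/yr.
Box D: F(D→E) = (17390 + 6500) − 6410 = 17480 t/yr.
Box E throughput = its input = 17480 t/yr; τ = 230000 / 17480 = 13.16 yr.

13.2 yr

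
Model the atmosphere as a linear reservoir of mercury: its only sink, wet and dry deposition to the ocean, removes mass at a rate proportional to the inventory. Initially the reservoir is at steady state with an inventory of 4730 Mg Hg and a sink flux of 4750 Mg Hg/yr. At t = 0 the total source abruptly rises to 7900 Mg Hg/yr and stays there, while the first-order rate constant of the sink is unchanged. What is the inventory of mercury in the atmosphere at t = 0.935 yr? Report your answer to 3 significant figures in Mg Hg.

6640 Mg Hg

τ = M₀/F₀ = 4730/4750 = 0.9958 yr; rate constant k = 1/τ.
New steady state M_∞ = F₁/k = F₁·τ = 7900 × 0.9958 = 7866.7 Mg Hg.
M(t) = M_∞ + (M₀ − M_∞)·e^(−t/τ); t/τ = 0.935/0.9958 = 0.9390, so e^(−t/τ) = 0.3910.
M(t) = 7866.7 − 3137 × 0.3910 = 6640.2 Mg Hg.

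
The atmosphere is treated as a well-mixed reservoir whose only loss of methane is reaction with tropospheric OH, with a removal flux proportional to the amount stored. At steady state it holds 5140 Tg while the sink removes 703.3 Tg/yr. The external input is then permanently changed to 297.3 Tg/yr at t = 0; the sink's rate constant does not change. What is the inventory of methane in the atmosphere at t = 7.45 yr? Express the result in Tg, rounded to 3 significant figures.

Residence time τ = M₀/F₀ = 7.308 yr. The eventual steady state is M_∞ = M₀·(F₁/F₀) = 5140 × 297.3/703.3 = 2172.8 Tg.
The anomaly ΔM(t) = M(t) − M_∞ decays as ΔM₀·e^(−t/τ) with ΔM₀ = 5140 − 2172.8 = 2967 Tg.
At t = 7.45 yr, e^(−t/τ) = e^(−1.019) = 0.3608, so ΔM = 1071 Tg and M = 2172.8 + 1071 = 3243.4 Tg.

3240 Tg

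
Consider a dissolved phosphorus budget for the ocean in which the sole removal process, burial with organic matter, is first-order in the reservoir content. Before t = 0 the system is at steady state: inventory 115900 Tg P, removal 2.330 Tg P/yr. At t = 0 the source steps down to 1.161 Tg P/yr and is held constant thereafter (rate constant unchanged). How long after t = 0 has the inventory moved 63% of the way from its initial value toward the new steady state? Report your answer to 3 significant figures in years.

τ = M₀/F₀ = 115900/2.330 = 49740 yr.
The remaining gap fraction is e^(−t/τ); 63% covered ⇒ e^(−t/τ) = 0.370.
t = −τ ln(0.370) = 49740 × 0.9943 = 49460 yr.

49500 yr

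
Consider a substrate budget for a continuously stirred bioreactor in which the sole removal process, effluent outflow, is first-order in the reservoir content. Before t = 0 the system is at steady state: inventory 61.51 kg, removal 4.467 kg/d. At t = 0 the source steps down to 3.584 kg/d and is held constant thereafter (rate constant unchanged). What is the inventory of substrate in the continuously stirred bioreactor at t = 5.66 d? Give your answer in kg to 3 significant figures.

τ = M₀/F₀ = 61.51/4.467 = 13.77 d; rate constant k = 1/τ.
New steady state M_∞ = F₁/k = F₁·τ = 3.584 × 13.77 = 49.351 kg.
M(t) = M_∞ + (M₀ − M_∞)·e^(−t/τ); t/τ = 5.66/13.77 = 0.4110, so e^(−t/τ) = 0.6630.
M(t) = 49.351 + 12.16 × 0.6630 = 57.412 kg.

57.4 kg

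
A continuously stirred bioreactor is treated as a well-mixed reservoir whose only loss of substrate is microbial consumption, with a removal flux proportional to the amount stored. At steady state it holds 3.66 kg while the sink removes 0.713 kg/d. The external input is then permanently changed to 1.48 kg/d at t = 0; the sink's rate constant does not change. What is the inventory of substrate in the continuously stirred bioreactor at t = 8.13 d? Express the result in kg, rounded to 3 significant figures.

6.79 kg

Residence time τ = M₀/F₀ = 5.133 d. The eventual steady state is M_∞ = M₀·(F₁/F₀) = 3.66 × 1.48/0.713 = 7.5972 kg.
The anomaly ΔM(t) = M(t) − M_∞ decays as ΔM₀·e^(−t/τ) with ΔM₀ = 3.66 − 7.5972 = −3.937 kg.
At t = 8.13 d, e^(−t/τ) = e^(−1.584) = 0.2052, so ΔM = −0.8079 kg and M = 7.5972 − 0.8079 = 6.7893 kg.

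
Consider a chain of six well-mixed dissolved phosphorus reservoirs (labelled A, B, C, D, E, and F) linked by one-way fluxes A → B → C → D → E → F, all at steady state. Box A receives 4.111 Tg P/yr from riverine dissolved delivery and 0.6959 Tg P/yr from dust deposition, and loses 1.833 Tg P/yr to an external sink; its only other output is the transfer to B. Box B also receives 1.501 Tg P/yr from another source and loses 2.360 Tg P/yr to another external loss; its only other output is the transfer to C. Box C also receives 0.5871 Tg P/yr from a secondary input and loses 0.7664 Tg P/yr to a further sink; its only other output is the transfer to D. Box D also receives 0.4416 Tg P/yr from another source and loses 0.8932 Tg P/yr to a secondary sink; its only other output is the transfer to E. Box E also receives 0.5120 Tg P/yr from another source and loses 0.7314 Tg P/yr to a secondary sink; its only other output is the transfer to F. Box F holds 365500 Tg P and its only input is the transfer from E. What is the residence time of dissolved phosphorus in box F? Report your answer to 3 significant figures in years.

Box A: F(A→B) = (4.111 + 0.6959) − 1.833 = 2.9739 Tg P/yr.
Box B: F(B→C) = (2.9739 + 1.501) − 2.360 = 2.1149 Tg P/yr.
Box C: F(C→D) = (2.1149 + 0.5871) − 0.7664 = 1.9356 Tg P/yr.
Box D: F(D→E) = (1.9356 + 0.4416) − 0.8932 = 1.4840 Tg P/yr.
Box E: F(E→F) = (1.4840 + 0.5120) − 0.7314 = 1.2646 Tg P/yr.
Box F throughput = its input = 1.2646 Tg P/yr; τ = 365500 / 1.2646 = 289000 yr.

289000 yr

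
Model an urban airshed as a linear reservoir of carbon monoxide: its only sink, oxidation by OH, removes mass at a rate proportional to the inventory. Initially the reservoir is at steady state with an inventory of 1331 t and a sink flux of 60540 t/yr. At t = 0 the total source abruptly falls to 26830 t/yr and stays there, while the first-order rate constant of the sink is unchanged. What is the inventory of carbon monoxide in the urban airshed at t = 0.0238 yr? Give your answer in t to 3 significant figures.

841 t

τ = M₀/F₀ = 1331/60540 = 0.02199 yr; rate constant k = 1/τ.
New steady state M_∞ = F₁/k = F₁·τ = 26830 × 0.02199 = 589.87 t.
M(t) = M_∞ + (M₀ − M_∞)·e^(−t/τ); t/τ = 0.0238/0.02199 = 1.083, so e^(−t/τ) = 0.3387.
M(t) = 589.87 + 741.1 × 0.3387 = 840.92 t.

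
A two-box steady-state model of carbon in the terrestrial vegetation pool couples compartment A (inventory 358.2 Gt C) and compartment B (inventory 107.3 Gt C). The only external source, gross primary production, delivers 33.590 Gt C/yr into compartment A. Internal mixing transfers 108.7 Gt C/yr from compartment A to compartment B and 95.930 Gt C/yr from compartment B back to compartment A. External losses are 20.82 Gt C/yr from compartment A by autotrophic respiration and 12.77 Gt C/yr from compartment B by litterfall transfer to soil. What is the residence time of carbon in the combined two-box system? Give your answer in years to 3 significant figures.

13.9 yr

Residence time in the combined system uses the total inventory and the total *external* removal — internal exchanges between the two boxes cancel.
M_total = 358.2 + 107.3 = 465.50 Gt C.
ΣF_external_out = 20.82 + 12.77 = 33.590 Gt C/yr.
τ = M_total / ΣF_ext = 465.50 / 33.590 = 13.86 yr.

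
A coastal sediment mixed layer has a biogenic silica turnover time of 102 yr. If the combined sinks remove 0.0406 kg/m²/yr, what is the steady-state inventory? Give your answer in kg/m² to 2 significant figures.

4.1 kg/m²

τ = M/F ⇒ M = τ × F = 102 × 0.0406 = 4.141 kg/m².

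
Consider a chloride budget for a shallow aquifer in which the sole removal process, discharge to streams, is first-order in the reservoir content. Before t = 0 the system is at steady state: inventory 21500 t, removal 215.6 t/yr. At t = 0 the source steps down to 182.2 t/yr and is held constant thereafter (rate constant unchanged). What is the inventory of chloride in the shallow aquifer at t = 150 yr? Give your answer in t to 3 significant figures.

18900 t

The sink rate constant is k = F₀/M₀ = 215.6/21500 = 0.01003 yr⁻¹.
Solving dM/dt = F₁ − kM with M(0) = M₀ gives M(t) = F₁/k + (M₀ − F₁/k)·e^(−kt).
F₁/k = 182.2/0.01003 = 18169 t; kt = 0.01003 × 150 = 1.504, e^(−kt) = 0.2222.
M(150) = 18169 + (21500 − 18169) × 0.2222 = 18169 + 740.1 = 18909 t.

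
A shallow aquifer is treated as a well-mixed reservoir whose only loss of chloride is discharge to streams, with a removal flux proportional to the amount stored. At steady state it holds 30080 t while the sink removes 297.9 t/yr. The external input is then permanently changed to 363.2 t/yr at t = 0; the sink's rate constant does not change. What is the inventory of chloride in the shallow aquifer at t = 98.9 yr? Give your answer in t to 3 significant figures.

Residence time τ = M₀/F₀ = 101.0 yr. The eventual steady state is M_∞ = M₀·(F₁/F₀) = 30080 × 363.2/297.9 = 36674 t.
The anomaly ΔM(t) = M(t) − M_∞ decays as ΔM₀·e^(−t/τ) with ΔM₀ = 30080 − 36674 = −6594 t.
At t = 98.9 yr, e^(−t/τ) = e^(−0.9795) = 0.3755, so ΔM = −2476 t and M = 36674 − 2476 = 34198 t.

34200 t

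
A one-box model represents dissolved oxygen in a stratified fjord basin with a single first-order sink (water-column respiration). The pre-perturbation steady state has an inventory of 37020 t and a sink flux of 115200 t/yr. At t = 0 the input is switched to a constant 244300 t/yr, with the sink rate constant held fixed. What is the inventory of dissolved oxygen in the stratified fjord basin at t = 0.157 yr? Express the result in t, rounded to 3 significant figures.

τ = M₀/F₀ = 37020/115200 = 0.3214 yr; rate constant k = 1/τ.
New steady state M_∞ = F₁/k = F₁·τ = 244300 × 0.3214 = 78507 t.
M(t) = M_∞ + (M₀ − M_∞)·e^(−t/τ); t/τ = 0.157/0.3214 = 0.4886, so e^(−t/τ) = 0.6135.
M(t) = 78507 − 41490 × 0.6135 = 53054 t.

53100 t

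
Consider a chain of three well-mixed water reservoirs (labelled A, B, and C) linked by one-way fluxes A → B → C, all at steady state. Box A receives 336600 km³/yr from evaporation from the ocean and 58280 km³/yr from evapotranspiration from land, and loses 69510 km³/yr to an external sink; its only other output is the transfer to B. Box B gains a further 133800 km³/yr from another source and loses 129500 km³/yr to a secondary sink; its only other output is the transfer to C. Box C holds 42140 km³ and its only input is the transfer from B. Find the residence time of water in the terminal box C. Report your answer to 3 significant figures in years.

Box A: F(A→B) = (336600 + 58280) − 69510 = 325370 km³/yr.
Box B: F(B→C) = (325370 + 133800) − 129500 = 329670 km³/yr.
Box C throughput = its input = 329670 km³/yr; τ = 42140 / 329670 = 0.1278 yr.

0.128 yr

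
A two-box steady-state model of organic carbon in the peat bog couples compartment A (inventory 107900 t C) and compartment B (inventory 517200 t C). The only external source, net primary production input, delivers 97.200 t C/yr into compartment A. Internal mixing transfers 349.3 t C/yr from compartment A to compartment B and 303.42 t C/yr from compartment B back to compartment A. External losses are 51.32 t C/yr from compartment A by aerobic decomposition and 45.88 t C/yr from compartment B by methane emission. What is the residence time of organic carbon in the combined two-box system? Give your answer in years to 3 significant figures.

Treat the two boxes together as one reservoir: the mixing fluxes between them are internal recycling, so τ = ΣM / Σ(external losses).
M_total = 107900 + 517200 = 625100 t C.
ΣF_external_out = 51.32 + 45.88 = 97.200 t C/yr.
τ = M_total / ΣF_ext = 625100 / 97.200 = 6431 yr.

6430 yr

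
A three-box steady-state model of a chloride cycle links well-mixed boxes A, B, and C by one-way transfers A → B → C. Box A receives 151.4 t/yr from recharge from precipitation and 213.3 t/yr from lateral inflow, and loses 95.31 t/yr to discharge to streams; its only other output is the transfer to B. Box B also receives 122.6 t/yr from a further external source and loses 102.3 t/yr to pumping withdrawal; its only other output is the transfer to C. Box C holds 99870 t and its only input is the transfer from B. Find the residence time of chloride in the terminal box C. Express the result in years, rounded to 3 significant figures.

Box A: F(A→B) = (151.4 + 213.3) − 95.31 = 269.39 t/yr.
Box B: F(B→C) = (269.39 + 122.6) − 102.3 = 289.69 t/yr.
Box C throughput = its input = 289.69 t/yr; τ = 99870 / 289.69 = 344.7 yr.

345 yr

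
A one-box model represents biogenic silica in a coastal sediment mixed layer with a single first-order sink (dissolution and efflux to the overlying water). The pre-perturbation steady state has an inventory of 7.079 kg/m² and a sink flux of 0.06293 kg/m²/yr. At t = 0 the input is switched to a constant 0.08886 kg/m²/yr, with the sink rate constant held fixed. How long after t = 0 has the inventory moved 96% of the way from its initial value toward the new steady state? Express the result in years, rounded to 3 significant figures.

τ = M₀/F₀ = 7.079/0.06293 = 112.5 yr.
The remaining gap fraction is e^(−t/τ); 96% covered ⇒ e^(−t/τ) = 0.0400.
t = −τ ln(0.0400) = 112.5 × 3.219 = 362.1 yr.

362 yr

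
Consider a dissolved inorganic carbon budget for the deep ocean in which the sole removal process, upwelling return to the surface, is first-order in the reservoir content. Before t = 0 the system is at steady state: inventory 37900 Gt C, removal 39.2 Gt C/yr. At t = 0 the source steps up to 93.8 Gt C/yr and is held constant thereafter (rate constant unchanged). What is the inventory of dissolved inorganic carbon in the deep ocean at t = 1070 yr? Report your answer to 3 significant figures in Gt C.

τ = M₀/F₀ = 37900/39.2 = 966.8 yr; rate constant k = 1/τ.
New steady state M_∞ = F₁/k = F₁·τ = 93.8 × 966.8 = 90689 Gt C.
M(t) = M_∞ + (M₀ − M_∞)·e^(−t/τ); t/τ = 1070/966.8 = 1.107, so e^(−t/τ) = 0.3306.
M(t) = 90689 − 52790 × 0.3306 = 73235 Gt C.

73200 Gt C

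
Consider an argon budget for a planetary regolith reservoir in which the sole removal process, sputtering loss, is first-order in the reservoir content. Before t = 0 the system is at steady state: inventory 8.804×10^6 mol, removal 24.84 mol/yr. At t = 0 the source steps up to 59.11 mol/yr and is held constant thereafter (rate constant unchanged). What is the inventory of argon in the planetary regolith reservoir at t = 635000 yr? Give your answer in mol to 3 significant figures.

Residence time τ = M₀/F₀ = 354400 yr. The eventual steady state is M_∞ = M₀·(F₁/F₀) = 8.804×10^6 × 59.11/24.84 = 2.0950×10^7 mol.
The anomaly ΔM(t) = M(t) − M_∞ decays as ΔM₀·e^(−t/τ) with ΔM₀ = 8.804×10^6 − 2.0950×10^7 = −1.215×10^7 mol.
At t = 635000 yr, e^(−t/τ) = e^(−1.792) = 0.1667, so ΔM = −2.025×10^6 mol and M = 2.0950×10^7 − 2.025×10^6 = 1.8926×10^7 mol.

1.89×10^7 mol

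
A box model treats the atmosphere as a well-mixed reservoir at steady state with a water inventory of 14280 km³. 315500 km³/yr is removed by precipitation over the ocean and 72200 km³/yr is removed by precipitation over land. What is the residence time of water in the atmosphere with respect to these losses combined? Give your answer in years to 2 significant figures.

Total removal = 315500 + 72200 = 387700 km³/yr.
τ = M / ΣF_out = 14280 / 387700 = 0.03683 yr.

0.037 yr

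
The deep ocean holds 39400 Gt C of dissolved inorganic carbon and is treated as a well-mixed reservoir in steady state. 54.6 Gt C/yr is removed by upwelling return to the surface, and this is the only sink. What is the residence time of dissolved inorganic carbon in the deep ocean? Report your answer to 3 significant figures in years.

722 yr

τ = M / F = 39400 / 54.6 = 721.6 yr.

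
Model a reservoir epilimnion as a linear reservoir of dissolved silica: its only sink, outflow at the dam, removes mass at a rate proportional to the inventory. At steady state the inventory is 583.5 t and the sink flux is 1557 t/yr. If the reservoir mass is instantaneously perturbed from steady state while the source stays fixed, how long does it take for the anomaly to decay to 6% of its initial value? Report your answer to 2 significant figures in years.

For a linear reservoir the anomaly decays as exp(−t/τ) with τ = M/F = 583.5/1557 = 0.3748 yr.
exp(−t/τ) = 0.06 ⇒ t = −τ ln(0.06) = 0.3748 × 2.813 = 1.054 yr.

1.1 yr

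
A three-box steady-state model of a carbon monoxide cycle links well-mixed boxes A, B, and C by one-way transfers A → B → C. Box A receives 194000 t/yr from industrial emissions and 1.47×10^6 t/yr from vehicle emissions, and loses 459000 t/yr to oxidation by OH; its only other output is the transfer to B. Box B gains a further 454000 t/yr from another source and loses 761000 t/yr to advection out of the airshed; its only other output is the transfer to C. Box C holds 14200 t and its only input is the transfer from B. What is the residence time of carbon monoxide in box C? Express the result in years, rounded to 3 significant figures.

0.0158 yr

Box A: F(A→B) = (194000 + 1.47×10^6) − 459000 = 1.2050×10^6 t/yr.
Box B: F(B→C) = (1.2050×10^6 + 454000) − 761000 = 898000 t/yr.
Box C throughput = its input = 898000 t/yr; τ = 14200 / 898000 = 0.01581 yr.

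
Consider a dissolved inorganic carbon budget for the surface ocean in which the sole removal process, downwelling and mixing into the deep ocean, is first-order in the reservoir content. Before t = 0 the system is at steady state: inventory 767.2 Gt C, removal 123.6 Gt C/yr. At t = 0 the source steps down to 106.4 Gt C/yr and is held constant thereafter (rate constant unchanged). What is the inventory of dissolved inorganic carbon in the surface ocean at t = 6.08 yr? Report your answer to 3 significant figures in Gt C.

Residence time τ = M₀/F₀ = 6.207 yr. The eventual steady state is M_∞ = M₀·(F₁/F₀) = 767.2 × 106.4/123.6 = 660.44 Gt C.
The anomaly ΔM(t) = M(t) − M_∞ decays as ΔM₀·e^(−t/τ) with ΔM₀ = 767.2 − 660.44 = 106.8 Gt C.
At t = 6.08 yr, e^(−t/τ) = e^(−0.9795) = 0.3755, so ΔM = 40.09 Gt C and M = 660.44 + 40.09 = 700.53 Gt C.

701 Gt C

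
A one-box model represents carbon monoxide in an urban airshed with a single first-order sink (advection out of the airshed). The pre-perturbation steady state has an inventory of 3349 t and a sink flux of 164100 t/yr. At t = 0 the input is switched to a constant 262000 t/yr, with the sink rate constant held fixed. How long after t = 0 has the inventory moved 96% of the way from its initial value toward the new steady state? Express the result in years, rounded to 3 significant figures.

τ = M₀/F₀ = 3349/164100 = 0.02041 yr.
The remaining gap fraction is e^(−t/τ); 96% covered ⇒ e^(−t/τ) = 0.0400.
t = −τ ln(0.0400) = 0.02041 × 3.219 = 0.06569 yr.

0.0657 yr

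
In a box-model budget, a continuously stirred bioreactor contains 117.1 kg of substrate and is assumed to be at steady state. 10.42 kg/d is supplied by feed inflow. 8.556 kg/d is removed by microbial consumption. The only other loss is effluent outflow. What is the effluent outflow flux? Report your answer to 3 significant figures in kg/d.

At steady state ΣF_in = ΣF_out.
ΣF_in = 10.420 kg/d.
Effluent outflow flux = ΣF_in − (8.556) = 10.420 − 8.556 = 1.864 kg/d.

1.86 kg/d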